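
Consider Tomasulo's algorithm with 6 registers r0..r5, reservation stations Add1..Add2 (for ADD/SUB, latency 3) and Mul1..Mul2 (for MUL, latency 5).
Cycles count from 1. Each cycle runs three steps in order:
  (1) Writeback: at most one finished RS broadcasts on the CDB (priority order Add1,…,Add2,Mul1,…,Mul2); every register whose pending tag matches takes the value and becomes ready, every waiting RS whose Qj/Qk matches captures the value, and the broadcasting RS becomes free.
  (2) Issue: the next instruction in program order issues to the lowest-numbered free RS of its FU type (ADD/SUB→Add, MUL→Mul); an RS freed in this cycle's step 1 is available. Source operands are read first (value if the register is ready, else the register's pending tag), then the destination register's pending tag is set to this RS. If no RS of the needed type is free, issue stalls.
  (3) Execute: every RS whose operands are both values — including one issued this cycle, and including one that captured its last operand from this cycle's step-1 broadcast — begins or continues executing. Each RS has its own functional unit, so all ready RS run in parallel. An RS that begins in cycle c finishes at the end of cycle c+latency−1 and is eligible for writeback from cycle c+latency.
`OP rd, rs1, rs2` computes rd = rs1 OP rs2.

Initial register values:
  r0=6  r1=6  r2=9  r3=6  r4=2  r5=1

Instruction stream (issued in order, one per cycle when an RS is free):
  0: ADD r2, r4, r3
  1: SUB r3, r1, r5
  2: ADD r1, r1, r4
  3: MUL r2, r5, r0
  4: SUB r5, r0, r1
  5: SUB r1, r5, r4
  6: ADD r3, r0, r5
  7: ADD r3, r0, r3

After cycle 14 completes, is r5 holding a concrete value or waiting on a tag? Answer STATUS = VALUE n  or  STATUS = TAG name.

STATUS = VALUE -2

cycle 1: issue ADD r2<-Add1 // r0:6,r1:6,r2:Add1,r3:6,r4:2,r5:1
cycle 2: issue SUB r3<-Add2 // r0:6,r1:6,r2:Add1,r3:Add2,r4:2,r5:1
cycle 3: stall // r0:6,r1:6,r2:Add1,r3:Add2,r4:2,r5:1
cycle 4: CDB Add1=8; issue ADD r1<-Add1 // r0:6,r1:Add1,r2:8,r3:Add2,r4:2,r5:1
cycle 5: CDB Add2=5; issue MUL r2<-Mul1 // r0:6,r1:Add1,r2:Mul1,r3:5,r4:2,r5:1
cycle 6: issue SUB r5<-Add2 // r0:6,r1:Add1,r2:Mul1,r3:5,r4:2,r5:Add2
cycle 7: CDB Add1=8; issue SUB r1<-Add1 // r0:6,r1:Add1,r2:Mul1,r3:5,r4:2,r5:Add2
cycle 8: stall // r0:6,r1:Add1,r2:Mul1,r3:5,r4:2,r5:Add2
cycle 9: stall // r0:6,r1:Add1,r2:Mul1,r3:5,r4:2,r5:Add2
cycle 10: CDB Add2=-2; issue ADD r3<-Add2 // r0:6,r1:Add1,r2:Mul1,r3:Add2,r4:2,r5:-2
cycle 11: CDB Mul1=6; stall // r0:6,r1:Add1,r2:6,r3:Add2,r4:2,r5:-2
cycle 12: stall // r0:6,r1:Add1,r2:6,r3:Add2,r4:2,r5:-2
cycle 13: CDB Add1=-4; issue ADD r3<-Add1 // r0:6,r1:-4,r2:6,r3:Add1,r4:2,r5:-2
cycle 14: CDB Add2=4 // r0:6,r1:-4,r2:6,r3:Add1,r4:2,r5:-2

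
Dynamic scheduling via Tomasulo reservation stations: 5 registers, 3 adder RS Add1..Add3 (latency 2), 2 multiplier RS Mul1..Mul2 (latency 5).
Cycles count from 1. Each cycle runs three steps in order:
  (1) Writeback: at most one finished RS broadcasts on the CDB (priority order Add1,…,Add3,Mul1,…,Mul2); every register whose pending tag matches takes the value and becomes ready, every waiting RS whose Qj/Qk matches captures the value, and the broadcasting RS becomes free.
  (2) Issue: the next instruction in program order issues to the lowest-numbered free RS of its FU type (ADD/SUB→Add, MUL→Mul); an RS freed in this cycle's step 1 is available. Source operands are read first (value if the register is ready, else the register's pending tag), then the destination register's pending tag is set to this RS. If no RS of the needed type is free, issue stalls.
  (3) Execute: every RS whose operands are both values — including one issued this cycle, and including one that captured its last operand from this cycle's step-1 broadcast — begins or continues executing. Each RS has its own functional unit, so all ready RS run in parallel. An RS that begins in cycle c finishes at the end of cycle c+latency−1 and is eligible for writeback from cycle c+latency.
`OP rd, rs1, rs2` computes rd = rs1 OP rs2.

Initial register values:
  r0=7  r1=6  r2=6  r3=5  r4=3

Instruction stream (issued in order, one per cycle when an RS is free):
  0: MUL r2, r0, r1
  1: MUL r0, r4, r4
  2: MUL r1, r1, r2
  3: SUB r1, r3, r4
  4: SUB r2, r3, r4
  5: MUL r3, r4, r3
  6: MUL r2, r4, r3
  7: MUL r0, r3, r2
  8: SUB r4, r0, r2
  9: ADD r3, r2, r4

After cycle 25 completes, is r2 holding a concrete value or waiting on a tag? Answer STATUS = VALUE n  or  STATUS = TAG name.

STATUS = VALUE 45

  c1: issue MUL r2<-Mul1  regs: r0:7,r1:6,r2:Mul1,r3:5,r4:3
  c2: issue MUL r0<-Mul2  regs: r0:Mul2,r1:6,r2:Mul1,r3:5,r4:3
  c3: stall  regs: r0:Mul2,r1:6,r2:Mul1,r3:5,r4:3
  c4: stall  regs: r0:Mul2,r1:6,r2:Mul1,r3:5,r4:3
  c5: stall  regs: r0:Mul2,r1:6,r2:Mul1,r3:5,r4:3
  c6: CDB Mul1=42; issue MUL r1<-Mul1  regs: r0:Mul2,r1:Mul1,r2:42,r3:5,r4:3
  c7: CDB Mul2=9; issue SUB r1<-Add1  regs: r0:9,r1:Add1,r2:42,r3:5,r4:3
  c8: issue SUB r2<-Add2  regs: r0:9,r1:Add1,r2:Add2,r3:5,r4:3
  c9: CDB Add1=2; issue MUL r3<-Mul2  regs: r0:9,r1:2,r2:Add2,r3:Mul2,r4:3
  c10: CDB Add2=2; stall  regs: r0:9,r1:2,r2:2,r3:Mul2,r4:3
  c11: CDB Mul1=252; issue MUL r2<-Mul1  regs: r0:9,r1:2,r2:Mul1,r3:Mul2,r4:3
  c12: stall  regs: r0:9,r1:2,r2:Mul1,r3:Mul2,r4:3
  c13: stall  regs: r0:9,r1:2,r2:Mul1,r3:Mul2,r4:3
  c14: CDB Mul2=15; issue MUL r0<-Mul2  regs: r0:Mul2,r1:2,r2:Mul1,r3:15,r4:3
  c15: issue SUB r4<-Add1  regs: r0:Mul2,r1:2,r2:Mul1,r3:15,r4:Add1
  c16: issue ADD r3<-Add2  regs: r0:Mul2,r1:2,r2:Mul1,r3:Add2,r4:Add1
  c17: -  regs: r0:Mul2,r1:2,r2:Mul1,r3:Add2,r4:Add1
  c18: -  regs: r0:Mul2,r1:2,r2:Mul1,r3:Add2,r4:Add1
  c19: CDB Mul1=45  regs: r0:Mul2,r1:2,r2:45,r3:Add2,r4:Add1
  c20: -  regs: r0:Mul2,r1:2,r2:45,r3:Add2,r4:Add1
  c21: -  regs: r0:Mul2,r1:2,r2:45,r3:Add2,r4:Add1
  c22: -  regs: r0:Mul2,r1:2,r2:45,r3:Add2,r4:Add1
  c23: -  regs: r0:Mul2,r1:2,r2:45,r3:Add2,r4:Add1
  c24: CDB Mul2=675  regs: r0:675,r1:2,r2:45,r3:Add2,r4:Add1
  c25: -  regs: r0:675,r1:2,r2:45,r3:Add2,r4:Add1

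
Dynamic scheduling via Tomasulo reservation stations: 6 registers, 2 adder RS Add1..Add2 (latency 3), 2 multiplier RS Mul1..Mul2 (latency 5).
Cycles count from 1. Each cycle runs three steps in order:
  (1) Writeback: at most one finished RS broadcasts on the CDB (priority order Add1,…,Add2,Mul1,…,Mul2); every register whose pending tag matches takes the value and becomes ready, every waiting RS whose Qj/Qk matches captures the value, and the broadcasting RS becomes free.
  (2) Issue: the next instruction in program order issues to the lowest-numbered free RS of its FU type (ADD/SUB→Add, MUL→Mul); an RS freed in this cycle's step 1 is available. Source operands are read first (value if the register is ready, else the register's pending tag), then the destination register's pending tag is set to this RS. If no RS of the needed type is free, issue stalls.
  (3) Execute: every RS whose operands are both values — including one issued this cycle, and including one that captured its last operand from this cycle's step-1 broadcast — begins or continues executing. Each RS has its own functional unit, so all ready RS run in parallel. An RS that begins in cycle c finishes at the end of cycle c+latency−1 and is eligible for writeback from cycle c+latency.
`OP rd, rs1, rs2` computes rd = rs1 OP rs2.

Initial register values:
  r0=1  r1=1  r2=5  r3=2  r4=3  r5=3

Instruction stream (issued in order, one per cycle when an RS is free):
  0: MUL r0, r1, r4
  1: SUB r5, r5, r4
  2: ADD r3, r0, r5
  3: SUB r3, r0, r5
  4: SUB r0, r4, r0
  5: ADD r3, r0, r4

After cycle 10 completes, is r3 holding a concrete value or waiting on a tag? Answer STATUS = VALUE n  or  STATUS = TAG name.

cycle 1: issue MUL r0<-Mul1 // r0:Mul1,r1:1,r2:5,r3:2,r4:3,r5:3
cycle 2: issue SUB r5<-Add1 // r0:Mul1,r1:1,r2:5,r3:2,r4:3,r5:Add1
cycle 3: issue ADD r3<-Add2 // r0:Mul1,r1:1,r2:5,r3:Add2,r4:3,r5:Add1
cycle 4: stall // r0:Mul1,r1:1,r2:5,r3:Add2,r4:3,r5:Add1
cycle 5: CDB Add1=0; issue SUB r3<-Add1 // r0:Mul1,r1:1,r2:5,r3:Add1,r4:3,r5:0
cycle 6: CDB Mul1=3; stall // r0:3,r1:1,r2:5,r3:Add1,r4:3,r5:0
cycle 7: stall // r0:3,r1:1,r2:5,r3:Add1,r4:3,r5:0
cycle 8: stall // r0:3,r1:1,r2:5,r3:Add1,r4:3,r5:0
cycle 9: CDB Add1=3; issue SUB r0<-Add1 // r0:Add1,r1:1,r2:5,r3:3,r4:3,r5:0
cycle 10: CDB Add2=3; issue ADD r3<-Add2 // r0:Add1,r1:1,r2:5,r3:Add2,r4:3,r5:0

STATUS = TAG Add2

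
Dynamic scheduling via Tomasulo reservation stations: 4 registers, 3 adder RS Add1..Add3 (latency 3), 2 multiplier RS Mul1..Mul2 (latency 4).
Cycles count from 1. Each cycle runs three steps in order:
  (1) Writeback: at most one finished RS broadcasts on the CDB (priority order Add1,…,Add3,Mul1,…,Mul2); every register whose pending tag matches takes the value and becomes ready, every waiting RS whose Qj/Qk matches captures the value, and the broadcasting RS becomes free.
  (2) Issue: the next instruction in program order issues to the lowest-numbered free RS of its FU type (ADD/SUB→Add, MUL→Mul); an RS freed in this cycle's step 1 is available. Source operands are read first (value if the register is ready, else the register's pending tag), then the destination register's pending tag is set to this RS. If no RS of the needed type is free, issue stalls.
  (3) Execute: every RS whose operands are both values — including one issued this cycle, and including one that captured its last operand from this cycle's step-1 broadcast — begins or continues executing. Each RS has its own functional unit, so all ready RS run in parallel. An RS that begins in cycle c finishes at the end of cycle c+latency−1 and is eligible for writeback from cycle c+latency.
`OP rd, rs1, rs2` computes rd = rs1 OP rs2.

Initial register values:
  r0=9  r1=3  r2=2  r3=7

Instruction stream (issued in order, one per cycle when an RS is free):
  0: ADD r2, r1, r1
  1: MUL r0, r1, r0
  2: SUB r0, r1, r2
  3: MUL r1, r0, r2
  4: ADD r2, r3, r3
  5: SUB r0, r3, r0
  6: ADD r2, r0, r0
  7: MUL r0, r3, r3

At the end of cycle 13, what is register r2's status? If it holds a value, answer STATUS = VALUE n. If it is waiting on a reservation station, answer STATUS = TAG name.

STATUS = VALUE 20

c1: issue ADD r2<-Add1 | r0:9,r1:3,r2:Add1,r3:7
c2: issue MUL r0<-Mul1 | r0:Mul1,r1:3,r2:Add1,r3:7
c3: issue SUB r0<-Add2 | r0:Add2,r1:3,r2:Add1,r3:7
c4: CDB Add1=6; issue MUL r1<-Mul2 | r0:Add2,r1:Mul2,r2:6,r3:7
c5: issue ADD r2<-Add1 | r0:Add2,r1:Mul2,r2:Add1,r3:7
c6: CDB Mul1=27; issue SUB r0<-Add3 | r0:Add3,r1:Mul2,r2:Add1,r3:7
c7: CDB Add2=-3; issue ADD r2<-Add2 | r0:Add3,r1:Mul2,r2:Add2,r3:7
c8: CDB Add1=14; issue MUL r0<-Mul1 | r0:Mul1,r1:Mul2,r2:Add2,r3:7
c9: - | r0:Mul1,r1:Mul2,r2:Add2,r3:7
c10: CDB Add3=10 | r0:Mul1,r1:Mul2,r2:Add2,r3:7
c11: CDB Mul2=-18 | r0:Mul1,r1:-18,r2:Add2,r3:7
c12: CDB Mul1=49 | r0:49,r1:-18,r2:Add2,r3:7
c13: CDB Add2=20 | r0:49,r1:-18,r2:20,r3:7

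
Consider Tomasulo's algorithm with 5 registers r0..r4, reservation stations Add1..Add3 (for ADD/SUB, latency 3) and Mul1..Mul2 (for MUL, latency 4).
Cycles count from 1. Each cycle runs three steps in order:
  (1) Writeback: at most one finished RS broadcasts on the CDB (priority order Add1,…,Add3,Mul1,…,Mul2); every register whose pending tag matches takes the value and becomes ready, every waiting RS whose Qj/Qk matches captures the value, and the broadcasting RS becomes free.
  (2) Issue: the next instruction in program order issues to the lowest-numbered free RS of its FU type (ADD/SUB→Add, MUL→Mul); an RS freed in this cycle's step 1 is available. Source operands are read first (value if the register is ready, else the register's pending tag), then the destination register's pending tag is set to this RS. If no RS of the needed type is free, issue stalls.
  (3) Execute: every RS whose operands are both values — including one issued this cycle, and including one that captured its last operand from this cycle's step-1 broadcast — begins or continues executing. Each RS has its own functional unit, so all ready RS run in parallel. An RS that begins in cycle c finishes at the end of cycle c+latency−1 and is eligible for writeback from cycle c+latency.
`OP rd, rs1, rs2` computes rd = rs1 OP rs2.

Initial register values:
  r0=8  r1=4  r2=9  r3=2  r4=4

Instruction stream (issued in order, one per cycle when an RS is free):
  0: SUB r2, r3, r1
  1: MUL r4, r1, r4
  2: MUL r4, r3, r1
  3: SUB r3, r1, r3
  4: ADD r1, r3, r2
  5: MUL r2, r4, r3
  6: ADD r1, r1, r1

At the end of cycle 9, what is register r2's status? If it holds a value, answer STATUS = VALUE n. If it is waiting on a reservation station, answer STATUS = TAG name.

STATUS = TAG Mul1

c1: issue SUB r2<-Add1 | r0:8,r1:4,r2:Add1,r3:2,r4:4
c2: issue MUL r4<-Mul1 | r0:8,r1:4,r2:Add1,r3:2,r4:Mul1
c3: issue MUL r4<-Mul2 | r0:8,r1:4,r2:Add1,r3:2,r4:Mul2
c4: CDB Add1=-2; issue SUB r3<-Add1 | r0:8,r1:4,r2:-2,r3:Add1,r4:Mul2
c5: issue ADD r1<-Add2 | r0:8,r1:Add2,r2:-2,r3:Add1,r4:Mul2
c6: CDB Mul1=16; issue MUL r2<-Mul1 | r0:8,r1:Add2,r2:Mul1,r3:Add1,r4:Mul2
c7: CDB Add1=2; issue ADD r1<-Add1 | r0:8,r1:Add1,r2:Mul1,r3:2,r4:Mul2
c8: CDB Mul2=8 | r0:8,r1:Add1,r2:Mul1,r3:2,r4:8
c9: - | r0:8,r1:Add1,r2:Mul1,r3:2,r4:8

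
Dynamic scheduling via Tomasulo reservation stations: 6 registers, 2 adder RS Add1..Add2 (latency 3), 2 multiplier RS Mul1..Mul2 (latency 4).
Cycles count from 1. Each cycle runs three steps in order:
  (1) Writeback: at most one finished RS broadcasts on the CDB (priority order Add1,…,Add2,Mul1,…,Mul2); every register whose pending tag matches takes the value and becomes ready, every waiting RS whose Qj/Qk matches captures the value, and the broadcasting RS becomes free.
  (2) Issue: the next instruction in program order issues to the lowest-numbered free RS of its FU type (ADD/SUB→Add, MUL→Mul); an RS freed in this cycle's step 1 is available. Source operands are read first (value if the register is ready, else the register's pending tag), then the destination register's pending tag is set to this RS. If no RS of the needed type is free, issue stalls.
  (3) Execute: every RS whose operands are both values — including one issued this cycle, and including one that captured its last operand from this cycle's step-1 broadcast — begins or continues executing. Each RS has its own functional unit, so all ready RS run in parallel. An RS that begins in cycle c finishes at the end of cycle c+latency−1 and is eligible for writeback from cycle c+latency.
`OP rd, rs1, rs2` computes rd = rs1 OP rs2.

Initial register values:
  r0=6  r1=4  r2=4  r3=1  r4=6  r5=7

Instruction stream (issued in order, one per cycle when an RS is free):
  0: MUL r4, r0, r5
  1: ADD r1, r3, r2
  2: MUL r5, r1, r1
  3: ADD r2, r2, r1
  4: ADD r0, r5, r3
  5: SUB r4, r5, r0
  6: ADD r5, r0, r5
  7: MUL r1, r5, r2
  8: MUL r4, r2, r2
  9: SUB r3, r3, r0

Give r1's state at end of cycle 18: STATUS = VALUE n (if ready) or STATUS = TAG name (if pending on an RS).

STATUS = TAG Mul1

c1: issue MUL r4<-Mul1 | r0:6,r1:4,r2:4,r3:1,r4:Mul1,r5:7
c2: issue ADD r1<-Add1 | r0:6,r1:Add1,r2:4,r3:1,r4:Mul1,r5:7
c3: issue MUL r5<-Mul2 | r0:6,r1:Add1,r2:4,r3:1,r4:Mul1,r5:Mul2
c4: issue ADD r2<-Add2 | r0:6,r1:Add1,r2:Add2,r3:1,r4:Mul1,r5:Mul2
c5: CDB Add1=5; issue ADD r0<-Add1 | r0:Add1,r1:5,r2:Add2,r3:1,r4:Mul1,r5:Mul2
c6: CDB Mul1=42; stall | r0:Add1,r1:5,r2:Add2,r3:1,r4:42,r5:Mul2
c7: stall | r0:Add1,r1:5,r2:Add2,r3:1,r4:42,r5:Mul2
c8: CDB Add2=9; issue SUB r4<-Add2 | r0:Add1,r1:5,r2:9,r3:1,r4:Add2,r5:Mul2
c9: CDB Mul2=25; stall | r0:Add1,r1:5,r2:9,r3:1,r4:Add2,r5:25
c10: stall | r0:Add1,r1:5,r2:9,r3:1,r4:Add2,r5:25
c11: stall | r0:Add1,r1:5,r2:9,r3:1,r4:Add2,r5:25
c12: CDB Add1=26; issue ADD r5<-Add1 | r0:26,r1:5,r2:9,r3:1,r4:Add2,r5:Add1
c13: issue MUL r1<-Mul1 | r0:26,r1:Mul1,r2:9,r3:1,r4:Add2,r5:Add1
c14: issue MUL r4<-Mul2 | r0:26,r1:Mul1,r2:9,r3:1,r4:Mul2,r5:Add1
c15: CDB Add1=51; issue SUB r3<-Add1 | r0:26,r1:Mul1,r2:9,r3:Add1,r4:Mul2,r5:51
c16: CDB Add2=-1 | r0:26,r1:Mul1,r2:9,r3:Add1,r4:Mul2,r5:51
c17: - | r0:26,r1:Mul1,r2:9,r3:Add1,r4:Mul2,r5:51
c18: CDB Add1=-25 | r0:26,r1:Mul1,r2:9,r3:-25,r4:Mul2,r5:51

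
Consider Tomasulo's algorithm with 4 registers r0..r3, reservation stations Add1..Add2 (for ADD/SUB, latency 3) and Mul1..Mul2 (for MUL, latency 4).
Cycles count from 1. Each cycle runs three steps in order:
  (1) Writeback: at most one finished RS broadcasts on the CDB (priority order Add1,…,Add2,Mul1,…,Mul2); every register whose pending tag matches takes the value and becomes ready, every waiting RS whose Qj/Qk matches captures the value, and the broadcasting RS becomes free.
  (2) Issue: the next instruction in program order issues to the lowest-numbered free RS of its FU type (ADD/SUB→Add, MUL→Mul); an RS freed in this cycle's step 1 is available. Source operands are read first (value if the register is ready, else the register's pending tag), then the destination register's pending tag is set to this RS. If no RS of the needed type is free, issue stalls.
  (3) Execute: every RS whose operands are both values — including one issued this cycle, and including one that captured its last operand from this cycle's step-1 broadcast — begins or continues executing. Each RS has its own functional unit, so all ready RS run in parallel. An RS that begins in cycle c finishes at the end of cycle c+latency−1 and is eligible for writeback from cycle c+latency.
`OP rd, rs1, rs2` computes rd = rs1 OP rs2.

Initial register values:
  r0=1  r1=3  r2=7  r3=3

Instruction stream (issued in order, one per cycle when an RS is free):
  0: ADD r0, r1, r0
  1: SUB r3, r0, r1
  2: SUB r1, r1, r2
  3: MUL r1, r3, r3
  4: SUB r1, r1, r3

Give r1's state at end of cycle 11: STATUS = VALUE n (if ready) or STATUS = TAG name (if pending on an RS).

cycle 1: issue ADD r0<-Add1 // r0:Add1,r1:3,r2:7,r3:3
cycle 2: issue SUB r3<-Add2 // r0:Add1,r1:3,r2:7,r3:Add2
cycle 3: stall // r0:Add1,r1:3,r2:7,r3:Add2
cycle 4: CDB Add1=4; issue SUB r1<-Add1 // r0:4,r1:Add1,r2:7,r3:Add2
cycle 5: issue MUL r1<-Mul1 // r0:4,r1:Mul1,r2:7,r3:Add2
cycle 6: stall // r0:4,r1:Mul1,r2:7,r3:Add2
cycle 7: CDB Add1=-4; issue SUB r1<-Add1 // r0:4,r1:Add1,r2:7,r3:Add2
cycle 8: CDB Add2=1 // r0:4,r1:Add1,r2:7,r3:1
cycle 9: - // r0:4,r1:Add1,r2:7,r3:1
cycle 10: - // r0:4,r1:Add1,r2:7,r3:1
cycle 11: - // r0:4,r1:Add1,r2:7,r3:1

STATUS = TAG Add1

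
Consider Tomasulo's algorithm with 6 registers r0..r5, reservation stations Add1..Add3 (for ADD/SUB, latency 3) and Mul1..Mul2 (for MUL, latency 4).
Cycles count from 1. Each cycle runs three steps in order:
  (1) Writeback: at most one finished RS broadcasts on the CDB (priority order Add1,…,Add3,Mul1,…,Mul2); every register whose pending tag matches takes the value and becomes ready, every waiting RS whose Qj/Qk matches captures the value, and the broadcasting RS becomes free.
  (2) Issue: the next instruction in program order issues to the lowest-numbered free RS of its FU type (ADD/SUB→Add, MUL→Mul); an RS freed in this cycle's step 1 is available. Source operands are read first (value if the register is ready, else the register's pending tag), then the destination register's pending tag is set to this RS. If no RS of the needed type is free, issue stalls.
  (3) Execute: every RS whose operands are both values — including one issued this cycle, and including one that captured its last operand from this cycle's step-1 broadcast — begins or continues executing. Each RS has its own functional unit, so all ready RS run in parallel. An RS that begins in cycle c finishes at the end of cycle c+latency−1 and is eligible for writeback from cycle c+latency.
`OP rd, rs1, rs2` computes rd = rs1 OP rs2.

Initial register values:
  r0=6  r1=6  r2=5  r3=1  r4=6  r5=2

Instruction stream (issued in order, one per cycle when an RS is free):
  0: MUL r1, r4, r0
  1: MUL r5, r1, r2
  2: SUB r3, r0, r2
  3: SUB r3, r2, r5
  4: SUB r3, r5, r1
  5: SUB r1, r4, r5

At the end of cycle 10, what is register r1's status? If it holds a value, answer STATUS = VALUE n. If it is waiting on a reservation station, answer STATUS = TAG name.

cycle 1: issue MUL r1<-Mul1 // r0:6,r1:Mul1,r2:5,r3:1,r4:6,r5:2
cycle 2: issue MUL r5<-Mul2 // r0:6,r1:Mul1,r2:5,r3:1,r4:6,r5:Mul2
cycle 3: issue SUB r3<-Add1 // r0:6,r1:Mul1,r2:5,r3:Add1,r4:6,r5:Mul2
cycle 4: issue SUB r3<-Add2 // r0:6,r1:Mul1,r2:5,r3:Add2,r4:6,r5:Mul2
cycle 5: CDB Mul1=36; issue SUB r3<-Add3 // r0:6,r1:36,r2:5,r3:Add3,r4:6,r5:Mul2
cycle 6: CDB Add1=1; issue SUB r1<-Add1 // r0:6,r1:Add1,r2:5,r3:Add3,r4:6,r5:Mul2
cycle 7: - // r0:6,r1:Add1,r2:5,r3:Add3,r4:6,r5:Mul2
cycle 8: - // r0:6,r1:Add1,r2:5,r3:Add3,r4:6,r5:Mul2
cycle 9: CDB Mul2=180 // r0:6,r1:Add1,r2:5,r3:Add3,r4:6,r5:180
cycle 10: - // r0:6,r1:Add1,r2:5,r3:Add3,r4:6,r5:180

STATUS = TAG Add1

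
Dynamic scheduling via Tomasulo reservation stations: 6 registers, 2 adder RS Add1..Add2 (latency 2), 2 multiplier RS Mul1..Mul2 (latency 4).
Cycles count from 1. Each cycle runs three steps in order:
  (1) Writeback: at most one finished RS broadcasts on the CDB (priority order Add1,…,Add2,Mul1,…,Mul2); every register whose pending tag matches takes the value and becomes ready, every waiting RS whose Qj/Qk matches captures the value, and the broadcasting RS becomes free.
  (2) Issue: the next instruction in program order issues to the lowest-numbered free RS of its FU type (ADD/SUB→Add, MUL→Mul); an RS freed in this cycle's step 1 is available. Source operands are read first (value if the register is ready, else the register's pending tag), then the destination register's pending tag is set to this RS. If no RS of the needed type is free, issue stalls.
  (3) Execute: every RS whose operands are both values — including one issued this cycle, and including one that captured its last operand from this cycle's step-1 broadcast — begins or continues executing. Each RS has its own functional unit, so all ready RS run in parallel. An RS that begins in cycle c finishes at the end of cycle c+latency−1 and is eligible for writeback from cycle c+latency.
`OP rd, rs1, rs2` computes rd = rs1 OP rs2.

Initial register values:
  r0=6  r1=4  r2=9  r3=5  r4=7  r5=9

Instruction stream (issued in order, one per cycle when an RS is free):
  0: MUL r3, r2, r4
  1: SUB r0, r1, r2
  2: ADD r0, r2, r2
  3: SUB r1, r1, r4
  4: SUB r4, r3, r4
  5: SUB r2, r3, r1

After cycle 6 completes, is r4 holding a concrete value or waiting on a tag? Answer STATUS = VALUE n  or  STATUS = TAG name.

c1: issue MUL r3<-Mul1 | r0:6,r1:4,r2:9,r3:Mul1,r4:7,r5:9
c2: issue SUB r0<-Add1 | r0:Add1,r1:4,r2:9,r3:Mul1,r4:7,r5:9
c3: issue ADD r0<-Add2 | r0:Add2,r1:4,r2:9,r3:Mul1,r4:7,r5:9
c4: CDB Add1=-5; issue SUB r1<-Add1 | r0:Add2,r1:Add1,r2:9,r3:Mul1,r4:7,r5:9
c5: CDB Add2=18; issue SUB r4<-Add2 | r0:18,r1:Add1,r2:9,r3:Mul1,r4:Add2,r5:9
c6: CDB Add1=-3; issue SUB r2<-Add1 | r0:18,r1:-3,r2:Add1,r3:Mul1,r4:Add2,r5:9

STATUS = TAG Add2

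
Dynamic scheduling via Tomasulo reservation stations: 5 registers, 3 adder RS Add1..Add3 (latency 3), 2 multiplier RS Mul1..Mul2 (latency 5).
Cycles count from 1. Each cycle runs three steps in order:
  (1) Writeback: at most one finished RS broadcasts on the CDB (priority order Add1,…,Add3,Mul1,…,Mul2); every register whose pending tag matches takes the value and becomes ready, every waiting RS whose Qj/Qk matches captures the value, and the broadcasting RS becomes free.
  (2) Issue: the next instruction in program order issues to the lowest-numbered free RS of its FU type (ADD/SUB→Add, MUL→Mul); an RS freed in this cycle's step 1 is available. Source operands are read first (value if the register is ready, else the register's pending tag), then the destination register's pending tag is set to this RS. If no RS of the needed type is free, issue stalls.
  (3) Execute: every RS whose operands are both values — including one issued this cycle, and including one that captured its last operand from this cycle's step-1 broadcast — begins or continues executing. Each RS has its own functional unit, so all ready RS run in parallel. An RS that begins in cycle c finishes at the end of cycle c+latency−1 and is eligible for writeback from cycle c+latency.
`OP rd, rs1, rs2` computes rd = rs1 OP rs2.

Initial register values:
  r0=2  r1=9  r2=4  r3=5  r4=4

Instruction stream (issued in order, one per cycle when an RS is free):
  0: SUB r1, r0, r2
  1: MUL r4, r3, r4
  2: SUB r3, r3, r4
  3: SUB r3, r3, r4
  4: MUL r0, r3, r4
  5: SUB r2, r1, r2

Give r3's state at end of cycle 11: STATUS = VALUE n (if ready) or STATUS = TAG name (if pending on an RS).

STATUS = TAG Add1

c1: issue SUB r1<-Add1 | r0:2,r1:Add1,r2:4,r3:5,r4:4
c2: issue MUL r4<-Mul1 | r0:2,r1:Add1,r2:4,r3:5,r4:Mul1
c3: issue SUB r3<-Add2 | r0:2,r1:Add1,r2:4,r3:Add2,r4:Mul1
c4: CDB Add1=-2; issue SUB r3<-Add1 | r0:2,r1:-2,r2:4,r3:Add1,r4:Mul1
c5: issue MUL r0<-Mul2 | r0:Mul2,r1:-2,r2:4,r3:Add1,r4:Mul1
c6: issue SUB r2<-Add3 | r0:Mul2,r1:-2,r2:Add3,r3:Add1,r4:Mul1
c7: CDB Mul1=20 | r0:Mul2,r1:-2,r2:Add3,r3:Add1,r4:20
c8: - | r0:Mul2,r1:-2,r2:Add3,r3:Add1,r4:20
c9: CDB Add3=-6 | r0:Mul2,r1:-2,r2:-6,r3:Add1,r4:20
c10: CDB Add2=-15 | r0:Mul2,r1:-2,r2:-6,r3:Add1,r4:20
c11: - | r0:Mul2,r1:-2,r2:-6,r3:Add1,r4:20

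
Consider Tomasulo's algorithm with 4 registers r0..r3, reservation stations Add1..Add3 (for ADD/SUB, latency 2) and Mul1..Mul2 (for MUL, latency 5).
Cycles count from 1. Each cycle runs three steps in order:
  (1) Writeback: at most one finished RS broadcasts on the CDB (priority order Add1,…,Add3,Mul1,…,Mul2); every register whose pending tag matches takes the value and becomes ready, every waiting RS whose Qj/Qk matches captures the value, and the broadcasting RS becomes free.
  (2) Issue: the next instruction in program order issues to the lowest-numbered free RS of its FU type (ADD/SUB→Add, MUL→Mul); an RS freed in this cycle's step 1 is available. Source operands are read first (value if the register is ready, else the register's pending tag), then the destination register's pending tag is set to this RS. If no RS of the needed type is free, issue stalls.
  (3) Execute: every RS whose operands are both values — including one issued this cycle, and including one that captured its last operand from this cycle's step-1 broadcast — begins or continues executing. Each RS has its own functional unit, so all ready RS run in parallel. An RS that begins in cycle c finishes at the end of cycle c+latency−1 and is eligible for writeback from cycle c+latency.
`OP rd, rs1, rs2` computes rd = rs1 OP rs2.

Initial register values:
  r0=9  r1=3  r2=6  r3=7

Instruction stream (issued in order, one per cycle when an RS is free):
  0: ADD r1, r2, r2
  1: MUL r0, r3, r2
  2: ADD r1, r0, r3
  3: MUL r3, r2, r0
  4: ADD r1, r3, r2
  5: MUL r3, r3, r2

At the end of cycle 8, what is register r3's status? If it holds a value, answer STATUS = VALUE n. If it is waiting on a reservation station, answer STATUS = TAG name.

  c1: issue ADD r1<-Add1  regs: r0:9,r1:Add1,r2:6,r3:7
  c2: issue MUL r0<-Mul1  regs: r0:Mul1,r1:Add1,r2:6,r3:7
  c3: CDB Add1=12; issue ADD r1<-Add1  regs: r0:Mul1,r1:Add1,r2:6,r3:7
  c4: issue MUL r3<-Mul2  regs: r0:Mul1,r1:Add1,r2:6,r3:Mul2
  c5: issue ADD r1<-Add2  regs: r0:Mul1,r1:Add2,r2:6,r3:Mul2
  c6: stall  regs: r0:Mul1,r1:Add2,r2:6,r3:Mul2
  c7: CDB Mul1=42; issue MUL r3<-Mul1  regs: r0:42,r1:Add2,r2:6,r3:Mul1
  c8: -  regs: r0:42,r1:Add2,r2:6,r3:Mul1

STATUS = TAG Mul1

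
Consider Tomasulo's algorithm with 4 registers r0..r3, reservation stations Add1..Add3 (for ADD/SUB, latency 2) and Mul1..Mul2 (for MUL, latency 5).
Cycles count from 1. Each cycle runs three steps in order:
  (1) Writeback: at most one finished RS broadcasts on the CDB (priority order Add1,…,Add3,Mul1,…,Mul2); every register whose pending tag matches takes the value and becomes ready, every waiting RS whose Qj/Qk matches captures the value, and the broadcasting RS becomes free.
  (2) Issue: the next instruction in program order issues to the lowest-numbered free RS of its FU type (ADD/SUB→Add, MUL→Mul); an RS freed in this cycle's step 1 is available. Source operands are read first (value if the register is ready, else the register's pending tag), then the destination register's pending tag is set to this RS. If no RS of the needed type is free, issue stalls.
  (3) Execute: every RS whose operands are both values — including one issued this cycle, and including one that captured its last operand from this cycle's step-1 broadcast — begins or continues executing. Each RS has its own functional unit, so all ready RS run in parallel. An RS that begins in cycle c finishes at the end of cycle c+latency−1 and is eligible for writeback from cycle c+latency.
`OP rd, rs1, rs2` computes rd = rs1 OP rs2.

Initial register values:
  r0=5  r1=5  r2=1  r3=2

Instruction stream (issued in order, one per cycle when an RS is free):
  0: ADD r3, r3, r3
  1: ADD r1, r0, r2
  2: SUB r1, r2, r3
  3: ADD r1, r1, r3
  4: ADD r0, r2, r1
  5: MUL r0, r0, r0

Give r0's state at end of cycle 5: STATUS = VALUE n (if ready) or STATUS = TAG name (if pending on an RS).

c1: issue ADD r3<-Add1 | r0:5,r1:5,r2:1,r3:Add1
c2: issue ADD r1<-Add2 | r0:5,r1:Add2,r2:1,r3:Add1
c3: CDB Add1=4; issue SUB r1<-Add1 | r0:5,r1:Add1,r2:1,r3:4
c4: CDB Add2=6; issue ADD r1<-Add2 | r0:5,r1:Add2,r2:1,r3:4
c5: CDB Add1=-3; issue ADD r0<-Add1 | r0:Add1,r1:Add2,r2:1,r3:4

STATUS = TAG Add1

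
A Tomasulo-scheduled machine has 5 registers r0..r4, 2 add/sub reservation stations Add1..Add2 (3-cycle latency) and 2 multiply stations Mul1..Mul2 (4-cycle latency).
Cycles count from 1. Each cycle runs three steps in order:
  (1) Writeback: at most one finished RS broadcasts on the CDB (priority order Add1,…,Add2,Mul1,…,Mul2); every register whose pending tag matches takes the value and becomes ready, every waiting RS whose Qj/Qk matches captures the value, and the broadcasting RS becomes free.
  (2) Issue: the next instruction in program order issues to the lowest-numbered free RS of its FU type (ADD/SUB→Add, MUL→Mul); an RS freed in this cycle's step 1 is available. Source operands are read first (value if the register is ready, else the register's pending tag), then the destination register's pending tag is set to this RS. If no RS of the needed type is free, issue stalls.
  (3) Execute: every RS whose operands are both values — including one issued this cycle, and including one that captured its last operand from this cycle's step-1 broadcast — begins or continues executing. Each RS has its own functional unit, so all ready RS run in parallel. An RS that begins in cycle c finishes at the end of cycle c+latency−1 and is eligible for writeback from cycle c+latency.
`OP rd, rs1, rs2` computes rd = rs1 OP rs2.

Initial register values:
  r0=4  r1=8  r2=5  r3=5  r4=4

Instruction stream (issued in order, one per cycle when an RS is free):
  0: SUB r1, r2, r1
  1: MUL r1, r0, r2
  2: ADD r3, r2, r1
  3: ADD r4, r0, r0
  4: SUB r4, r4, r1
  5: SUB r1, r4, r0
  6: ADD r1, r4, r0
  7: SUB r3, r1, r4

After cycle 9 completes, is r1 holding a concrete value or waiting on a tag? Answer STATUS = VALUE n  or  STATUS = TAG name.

  c1: issue SUB r1<-Add1  regs: r0:4,r1:Add1,r2:5,r3:5,r4:4
  c2: issue MUL r1<-Mul1  regs: r0:4,r1:Mul1,r2:5,r3:5,r4:4
  c3: issue ADD r3<-Add2  regs: r0:4,r1:Mul1,r2:5,r3:Add2,r4:4
  c4: CDB Add1=-3; issue ADD r4<-Add1  regs: r0:4,r1:Mul1,r2:5,r3:Add2,r4:Add1
  c5: stall  regs: r0:4,r1:Mul1,r2:5,r3:Add2,r4:Add1
  c6: CDB Mul1=20; stall  regs: r0:4,r1:20,r2:5,r3:Add2,r4:Add1
  c7: CDB Add1=8; issue SUB r4<-Add1  regs: r0:4,r1:20,r2:5,r3:Add2,r4:Add1
  c8: stall  regs: r0:4,r1:20,r2:5,r3:Add2,r4:Add1
  c9: CDB Add2=25; issue SUB r1<-Add2  regs: r0:4,r1:Add2,r2:5,r3:25,r4:Add1

STATUS = TAG Add2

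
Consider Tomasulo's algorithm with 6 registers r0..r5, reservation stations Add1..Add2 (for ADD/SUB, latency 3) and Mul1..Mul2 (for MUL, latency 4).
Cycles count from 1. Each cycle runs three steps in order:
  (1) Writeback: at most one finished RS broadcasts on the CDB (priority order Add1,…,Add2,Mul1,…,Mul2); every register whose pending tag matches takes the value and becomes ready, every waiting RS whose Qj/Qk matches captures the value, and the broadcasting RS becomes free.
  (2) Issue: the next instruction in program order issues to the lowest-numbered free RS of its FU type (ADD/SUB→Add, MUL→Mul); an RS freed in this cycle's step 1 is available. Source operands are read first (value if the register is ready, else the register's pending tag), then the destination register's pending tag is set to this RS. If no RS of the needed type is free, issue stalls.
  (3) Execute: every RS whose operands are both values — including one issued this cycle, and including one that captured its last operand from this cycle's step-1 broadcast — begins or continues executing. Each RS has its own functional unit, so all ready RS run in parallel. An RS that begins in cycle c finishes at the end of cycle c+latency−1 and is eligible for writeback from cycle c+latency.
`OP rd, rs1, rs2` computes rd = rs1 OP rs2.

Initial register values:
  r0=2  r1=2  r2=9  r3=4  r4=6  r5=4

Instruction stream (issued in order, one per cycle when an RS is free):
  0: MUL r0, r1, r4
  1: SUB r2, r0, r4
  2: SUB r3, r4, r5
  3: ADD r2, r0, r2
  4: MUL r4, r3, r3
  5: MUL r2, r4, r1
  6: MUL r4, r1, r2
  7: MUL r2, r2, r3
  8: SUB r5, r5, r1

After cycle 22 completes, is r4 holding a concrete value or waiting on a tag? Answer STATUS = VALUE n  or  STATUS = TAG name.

STATUS = VALUE 16

c1: issue MUL r0<-Mul1 | r0:Mul1,r1:2,r2:9,r3:4,r4:6,r5:4
c2: issue SUB r2<-Add1 | r0:Mul1,r1:2,r2:Add1,r3:4,r4:6,r5:4
c3: issue SUB r3<-Add2 | r0:Mul1,r1:2,r2:Add1,r3:Add2,r4:6,r5:4
c4: stall | r0:Mul1,r1:2,r2:Add1,r3:Add2,r4:6,r5:4
c5: CDB Mul1=12; stall | r0:12,r1:2,r2:Add1,r3:Add2,r4:6,r5:4
c6: CDB Add2=2; issue ADD r2<-Add2 | r0:12,r1:2,r2:Add2,r3:2,r4:6,r5:4
c7: issue MUL r4<-Mul1 | r0:12,r1:2,r2:Add2,r3:2,r4:Mul1,r5:4
c8: CDB Add1=6; issue MUL r2<-Mul2 | r0:12,r1:2,r2:Mul2,r3:2,r4:Mul1,r5:4
c9: stall | r0:12,r1:2,r2:Mul2,r3:2,r4:Mul1,r5:4
c10: stall | r0:12,r1:2,r2:Mul2,r3:2,r4:Mul1,r5:4
c11: CDB Add2=18; stall | r0:12,r1:2,r2:Mul2,r3:2,r4:Mul1,r5:4
c12: CDB Mul1=4; issue MUL r4<-Mul1 | r0:12,r1:2,r2:Mul2,r3:2,r4:Mul1,r5:4
c13: stall | r0:12,r1:2,r2:Mul2,r3:2,r4:Mul1,r5:4
c14: stall | r0:12,r1:2,r2:Mul2,r3:2,r4:Mul1,r5:4
c15: stall | r0:12,r1:2,r2:Mul2,r3:2,r4:Mul1,r5:4
c16: CDB Mul2=8; issue MUL r2<-Mul2 | r0:12,r1:2,r2:Mul2,r3:2,r4:Mul1,r5:4
c17: issue SUB r5<-Add1 | r0:12,r1:2,r2:Mul2,r3:2,r4:Mul1,r5:Add1
c18: - | r0:12,r1:2,r2:Mul2,r3:2,r4:Mul1,r5:Add1
c19: - | r0:12,r1:2,r2:Mul2,r3:2,r4:Mul1,r5:Add1
c20: CDB Add1=2 | r0:12,r1:2,r2:Mul2,r3:2,r4:Mul1,r5:2
c21: CDB Mul1=16 | r0:12,r1:2,r2:Mul2,r3:2,r4:16,r5:2
c22: CDB Mul2=16 | r0:12,r1:2,r2:16,r3:2,r4:16,r5:2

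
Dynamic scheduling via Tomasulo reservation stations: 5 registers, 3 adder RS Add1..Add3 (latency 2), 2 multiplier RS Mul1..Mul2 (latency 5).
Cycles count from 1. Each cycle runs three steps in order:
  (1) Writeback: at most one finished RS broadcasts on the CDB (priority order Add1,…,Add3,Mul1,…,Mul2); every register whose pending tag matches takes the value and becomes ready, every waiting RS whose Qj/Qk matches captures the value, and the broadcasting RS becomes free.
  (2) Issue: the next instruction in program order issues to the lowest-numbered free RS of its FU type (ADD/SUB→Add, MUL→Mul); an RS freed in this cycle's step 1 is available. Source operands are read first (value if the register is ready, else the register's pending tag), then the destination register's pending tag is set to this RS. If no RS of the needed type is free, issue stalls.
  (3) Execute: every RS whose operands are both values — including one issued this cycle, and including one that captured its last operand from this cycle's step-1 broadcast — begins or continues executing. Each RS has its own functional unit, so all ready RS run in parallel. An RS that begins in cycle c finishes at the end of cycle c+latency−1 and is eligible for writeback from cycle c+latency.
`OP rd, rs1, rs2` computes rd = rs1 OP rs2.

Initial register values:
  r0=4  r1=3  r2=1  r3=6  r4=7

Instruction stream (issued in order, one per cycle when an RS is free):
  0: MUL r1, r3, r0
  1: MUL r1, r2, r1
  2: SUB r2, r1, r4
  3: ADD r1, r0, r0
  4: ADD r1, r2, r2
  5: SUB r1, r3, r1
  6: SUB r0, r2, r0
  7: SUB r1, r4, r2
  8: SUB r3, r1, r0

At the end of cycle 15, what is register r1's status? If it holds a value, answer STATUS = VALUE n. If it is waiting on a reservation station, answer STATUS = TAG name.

STATUS = TAG Add2

  c1: issue MUL r1<-Mul1  regs: r0:4,r1:Mul1,r2:1,r3:6,r4:7
  c2: issue MUL r1<-Mul2  regs: r0:4,r1:Mul2,r2:1,r3:6,r4:7
  c3: issue SUB r2<-Add1  regs: r0:4,r1:Mul2,r2:Add1,r3:6,r4:7
  c4: issue ADD r1<-Add2  regs: r0:4,r1:Add2,r2:Add1,r3:6,r4:7
  c5: issue ADD r1<-Add3  regs: r0:4,r1:Add3,r2:Add1,r3:6,r4:7
  c6: CDB Add2=8; issue SUB r1<-Add2  regs: r0:4,r1:Add2,r2:Add1,r3:6,r4:7
  c7: CDB Mul1=24; stall  regs: r0:4,r1:Add2,r2:Add1,r3:6,r4:7
  c8: stall  regs: r0:4,r1:Add2,r2:Add1,r3:6,r4:7
  c9: stall  regs: r0:4,r1:Add2,r2:Add1,r3:6,r4:7
  c10: stall  regs: r0:4,r1:Add2,r2:Add1,r3:6,r4:7
  c11: stall  regs: r0:4,r1:Add2,r2:Add1,r3:6,r4:7
  c12: CDB Mul2=24; stall  regs: r0:4,r1:Add2,r2:Add1,r3:6,r4:7
  c13: stall  regs: r0:4,r1:Add2,r2:Add1,r3:6,r4:7
  c14: CDB Add1=17; issue SUB r0<-Add1  regs: r0:Add1,r1:Add2,r2:17,r3:6,r4:7
  c15: stall  regs: r0:Add1,r1:Add2,r2:17,r3:6,r4:7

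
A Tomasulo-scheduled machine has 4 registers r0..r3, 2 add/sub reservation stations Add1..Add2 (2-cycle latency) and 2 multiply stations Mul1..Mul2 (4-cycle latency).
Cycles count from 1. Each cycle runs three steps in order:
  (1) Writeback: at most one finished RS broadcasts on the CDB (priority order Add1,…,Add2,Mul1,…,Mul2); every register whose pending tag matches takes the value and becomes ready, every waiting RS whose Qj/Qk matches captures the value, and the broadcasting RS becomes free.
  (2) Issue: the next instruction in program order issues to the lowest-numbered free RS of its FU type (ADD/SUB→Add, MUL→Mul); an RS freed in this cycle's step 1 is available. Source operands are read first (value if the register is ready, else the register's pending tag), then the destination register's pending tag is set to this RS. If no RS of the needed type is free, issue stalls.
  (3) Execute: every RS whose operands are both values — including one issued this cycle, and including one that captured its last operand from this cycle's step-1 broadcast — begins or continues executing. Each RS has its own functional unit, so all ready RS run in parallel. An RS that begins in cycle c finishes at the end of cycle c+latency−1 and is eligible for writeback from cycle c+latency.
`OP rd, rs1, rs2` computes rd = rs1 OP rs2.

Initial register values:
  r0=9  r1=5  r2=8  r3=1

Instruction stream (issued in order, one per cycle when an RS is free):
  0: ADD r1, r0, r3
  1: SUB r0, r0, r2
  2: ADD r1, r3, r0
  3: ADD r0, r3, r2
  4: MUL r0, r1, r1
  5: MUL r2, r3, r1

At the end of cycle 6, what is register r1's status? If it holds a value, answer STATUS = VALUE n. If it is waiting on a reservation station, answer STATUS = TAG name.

STATUS = VALUE 2

c1: issue ADD r1<-Add1 | r0:9,r1:Add1,r2:8,r3:1
c2: issue SUB r0<-Add2 | r0:Add2,r1:Add1,r2:8,r3:1
c3: CDB Add1=10; issue ADD r1<-Add1 | r0:Add2,r1:Add1,r2:8,r3:1
c4: CDB Add2=1; issue ADD r0<-Add2 | r0:Add2,r1:Add1,r2:8,r3:1
c5: issue MUL r0<-Mul1 | r0:Mul1,r1:Add1,r2:8,r3:1
c6: CDB Add1=2; issue MUL r2<-Mul2 | r0:Mul1,r1:2,r2:Mul2,r3:1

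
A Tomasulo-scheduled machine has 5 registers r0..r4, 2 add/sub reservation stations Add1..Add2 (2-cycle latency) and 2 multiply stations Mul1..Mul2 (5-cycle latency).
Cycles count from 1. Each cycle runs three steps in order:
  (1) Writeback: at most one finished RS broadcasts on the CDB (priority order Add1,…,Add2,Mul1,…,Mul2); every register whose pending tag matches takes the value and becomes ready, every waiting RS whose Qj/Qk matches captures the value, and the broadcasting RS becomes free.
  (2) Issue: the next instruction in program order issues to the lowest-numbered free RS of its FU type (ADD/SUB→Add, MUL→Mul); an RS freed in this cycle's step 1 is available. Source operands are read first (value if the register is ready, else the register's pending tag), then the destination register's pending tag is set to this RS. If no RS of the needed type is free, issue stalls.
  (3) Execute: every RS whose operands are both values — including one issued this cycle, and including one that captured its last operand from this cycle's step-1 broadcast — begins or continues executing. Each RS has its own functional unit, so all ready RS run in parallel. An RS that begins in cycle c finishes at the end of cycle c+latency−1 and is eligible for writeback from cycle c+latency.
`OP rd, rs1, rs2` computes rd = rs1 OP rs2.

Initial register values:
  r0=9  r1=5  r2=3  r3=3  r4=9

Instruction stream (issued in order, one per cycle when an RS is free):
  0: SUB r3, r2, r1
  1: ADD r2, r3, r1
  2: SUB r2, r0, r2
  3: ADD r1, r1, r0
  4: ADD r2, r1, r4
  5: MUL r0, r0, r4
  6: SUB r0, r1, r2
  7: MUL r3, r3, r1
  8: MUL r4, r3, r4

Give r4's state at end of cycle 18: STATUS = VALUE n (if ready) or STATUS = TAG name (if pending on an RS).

  c1: issue SUB r3<-Add1  regs: r0:9,r1:5,r2:3,r3:Add1,r4:9
  c2: issue ADD r2<-Add2  regs: r0:9,r1:5,r2:Add2,r3:Add1,r4:9
  c3: CDB Add1=-2; issue SUB r2<-Add1  regs: r0:9,r1:5,r2:Add1,r3:-2,r4:9
  c4: stall  regs: r0:9,r1:5,r2:Add1,r3:-2,r4:9
  c5: CDB Add2=3; issue ADD r1<-Add2  regs: r0:9,r1:Add2,r2:Add1,r3:-2,r4:9
  c6: stall  regs: r0:9,r1:Add2,r2:Add1,r3:-2,r4:9
  c7: CDB Add1=6; issue ADD r2<-Add1  regs: r0:9,r1:Add2,r2:Add1,r3:-2,r4:9
  c8: CDB Add2=14; issue MUL r0<-Mul1  regs: r0:Mul1,r1:14,r2:Add1,r3:-2,r4:9
  c9: issue SUB r0<-Add2  regs: r0:Add2,r1:14,r2:Add1,r3:-2,r4:9
  c10: CDB Add1=23; issue MUL r3<-Mul2  regs: r0:Add2,r1:14,r2:23,r3:Mul2,r4:9
  c11: stall  regs: r0:Add2,r1:14,r2:23,r3:Mul2,r4:9
  c12: CDB Add2=-9; stall  regs: r0:-9,r1:14,r2:23,r3:Mul2,r4:9
  c13: CDB Mul1=81; issue MUL r4<-Mul1  regs: r0:-9,r1:14,r2:23,r3:Mul2,r4:Mul1
  c14: -  regs: r0:-9,r1:14,r2:23,r3:Mul2,r4:Mul1
  c15: CDB Mul2=-28  regs: r0:-9,r1:14,r2:23,r3:-28,r4:Mul1
  c16: -  regs: r0:-9,r1:14,r2:23,r3:-28,r4:Mul1
  c17: -  regs: r0:-9,r1:14,r2:23,r3:-28,r4:Mul1
  c18: -  regs: r0:-9,r1:14,r2:23,r3:-28,r4:Mul1

STATUS = TAG Mul1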